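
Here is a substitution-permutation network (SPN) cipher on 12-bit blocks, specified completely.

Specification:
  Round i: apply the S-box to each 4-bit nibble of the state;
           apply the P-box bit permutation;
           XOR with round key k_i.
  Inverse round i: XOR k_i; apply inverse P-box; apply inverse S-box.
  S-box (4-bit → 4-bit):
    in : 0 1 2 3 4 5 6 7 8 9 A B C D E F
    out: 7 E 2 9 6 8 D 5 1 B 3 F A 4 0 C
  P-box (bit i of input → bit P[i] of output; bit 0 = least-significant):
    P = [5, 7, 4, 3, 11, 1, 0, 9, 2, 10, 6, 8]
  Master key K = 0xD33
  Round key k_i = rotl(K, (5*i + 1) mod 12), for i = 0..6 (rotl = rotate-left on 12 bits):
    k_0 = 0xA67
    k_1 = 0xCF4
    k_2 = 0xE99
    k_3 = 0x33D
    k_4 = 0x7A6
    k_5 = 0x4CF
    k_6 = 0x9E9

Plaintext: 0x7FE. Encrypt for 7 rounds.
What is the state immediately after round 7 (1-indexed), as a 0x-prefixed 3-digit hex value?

0xE3A

s_0 = plaintext = 0x7FE
s_1 = Round(s_0, k_0) = 0x822
s_2 = Round(s_1, k_1) = 0xC72
s_3 = Round(s_2, k_2) = 0x318
s_4 = Round(s_3, k_3) = 0x01A
s_5 = Round(s_4, k_4) = 0x141
s_6 = Round(s_5, k_5) = 0x114
s_7 = Round(s_6, k_6) = 0xE3A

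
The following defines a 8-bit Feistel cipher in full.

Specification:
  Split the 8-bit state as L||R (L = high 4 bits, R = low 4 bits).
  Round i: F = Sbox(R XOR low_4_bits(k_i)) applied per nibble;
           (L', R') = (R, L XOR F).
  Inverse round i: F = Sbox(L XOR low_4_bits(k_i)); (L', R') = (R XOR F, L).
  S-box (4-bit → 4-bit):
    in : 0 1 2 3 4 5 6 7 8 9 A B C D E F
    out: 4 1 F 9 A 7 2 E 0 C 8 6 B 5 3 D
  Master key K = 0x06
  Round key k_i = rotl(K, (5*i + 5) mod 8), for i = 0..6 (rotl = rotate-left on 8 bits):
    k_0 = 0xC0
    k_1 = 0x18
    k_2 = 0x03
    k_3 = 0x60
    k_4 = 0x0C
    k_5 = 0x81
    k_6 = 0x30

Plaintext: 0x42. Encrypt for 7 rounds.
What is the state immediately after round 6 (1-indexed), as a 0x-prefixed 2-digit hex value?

0xAB

s_0 = plaintext = 0x42
s_1 = Round(s_0, k_0) = 0x2B
s_2 = Round(s_1, k_1) = 0xBB
s_3 = Round(s_2, k_2) = 0xBB
s_4 = Round(s_3, k_3) = 0xBD
s_5 = Round(s_4, k_4) = 0xDA
s_6 = Round(s_5, k_5) = 0xAB
s_7 = Round(s_6, k_6) = 0xBC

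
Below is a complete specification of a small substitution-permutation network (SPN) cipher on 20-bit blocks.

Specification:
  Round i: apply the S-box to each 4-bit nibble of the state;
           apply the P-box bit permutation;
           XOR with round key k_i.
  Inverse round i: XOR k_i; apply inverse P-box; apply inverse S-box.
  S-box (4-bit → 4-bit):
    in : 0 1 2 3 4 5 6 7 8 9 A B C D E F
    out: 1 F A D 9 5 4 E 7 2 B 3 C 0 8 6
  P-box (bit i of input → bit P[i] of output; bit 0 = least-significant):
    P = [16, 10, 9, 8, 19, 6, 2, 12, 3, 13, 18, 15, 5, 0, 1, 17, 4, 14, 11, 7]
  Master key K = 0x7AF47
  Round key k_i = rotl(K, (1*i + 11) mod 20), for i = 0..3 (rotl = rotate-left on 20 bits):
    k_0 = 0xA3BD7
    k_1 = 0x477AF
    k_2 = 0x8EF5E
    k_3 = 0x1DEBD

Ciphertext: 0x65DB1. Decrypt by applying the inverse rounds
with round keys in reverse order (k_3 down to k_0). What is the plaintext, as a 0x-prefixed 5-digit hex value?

s_0 = ciphertext = 0x65DB1
s_1 = InvRound(s_0, k_3) = 0xDE363
s_2 = InvRound(s_1, k_2) = 0x5B56B
s_3 = InvRound(s_2, k_1) = 0x2DEF5
s_4 = InvRound(s_3, k_0) = 0x95202

0x95202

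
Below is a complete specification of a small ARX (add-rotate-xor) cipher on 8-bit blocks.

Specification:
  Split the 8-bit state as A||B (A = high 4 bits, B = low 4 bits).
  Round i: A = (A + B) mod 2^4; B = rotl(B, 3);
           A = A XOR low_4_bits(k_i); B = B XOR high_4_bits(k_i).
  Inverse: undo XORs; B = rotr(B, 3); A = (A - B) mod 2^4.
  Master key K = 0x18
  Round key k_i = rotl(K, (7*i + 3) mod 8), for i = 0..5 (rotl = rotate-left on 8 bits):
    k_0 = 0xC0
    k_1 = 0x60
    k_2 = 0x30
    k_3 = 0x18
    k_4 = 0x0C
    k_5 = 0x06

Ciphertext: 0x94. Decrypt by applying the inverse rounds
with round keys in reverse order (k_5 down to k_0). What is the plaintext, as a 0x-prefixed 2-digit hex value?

0x39

s_0 = ciphertext = 0x94
s_1 = InvRound(s_0, k_5) = 0x78
s_2 = InvRound(s_1, k_4) = 0xA1
s_3 = InvRound(s_2, k_3) = 0x20
s_4 = InvRound(s_3, k_2) = 0xC6
s_5 = InvRound(s_4, k_1) = 0xC0
s_6 = InvRound(s_5, k_0) = 0x39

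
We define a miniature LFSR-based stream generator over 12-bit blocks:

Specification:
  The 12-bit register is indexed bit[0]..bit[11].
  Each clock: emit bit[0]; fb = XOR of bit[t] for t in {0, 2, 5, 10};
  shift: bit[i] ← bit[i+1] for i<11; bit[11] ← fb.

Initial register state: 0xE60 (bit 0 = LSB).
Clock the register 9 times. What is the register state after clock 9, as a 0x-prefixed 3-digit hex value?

reg_0 = 0xE60
clock 1: out=0, reg = 0x730
clock 2: out=0, reg = 0x398
clock 3: out=0, reg = 0x1CC
clock 4: out=0, reg = 0x8E6
clock 5: out=0, reg = 0x473
clock 6: out=1, reg = 0xA39
clock 7: out=1, reg = 0x51C
clock 8: out=0, reg = 0x28E
clock 9: out=0, reg = 0x947

0x947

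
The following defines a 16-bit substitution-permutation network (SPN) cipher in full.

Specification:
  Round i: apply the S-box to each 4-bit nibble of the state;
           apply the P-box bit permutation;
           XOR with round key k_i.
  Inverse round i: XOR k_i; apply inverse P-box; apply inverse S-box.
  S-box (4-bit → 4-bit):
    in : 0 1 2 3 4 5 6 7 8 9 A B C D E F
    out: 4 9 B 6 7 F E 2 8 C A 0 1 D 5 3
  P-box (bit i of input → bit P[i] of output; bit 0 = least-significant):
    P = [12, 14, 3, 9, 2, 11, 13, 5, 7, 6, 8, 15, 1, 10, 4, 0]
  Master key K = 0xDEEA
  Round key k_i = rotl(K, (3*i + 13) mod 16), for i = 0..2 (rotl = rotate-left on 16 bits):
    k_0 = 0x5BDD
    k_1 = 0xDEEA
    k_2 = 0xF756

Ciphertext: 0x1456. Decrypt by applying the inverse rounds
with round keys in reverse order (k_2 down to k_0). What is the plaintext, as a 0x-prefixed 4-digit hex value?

s_0 = ciphertext = 0x1456
s_1 = InvRound(s_0, k_2) = 0xB90A
s_2 = InvRound(s_1, k_1) = 0x749A
s_3 = InvRound(s_2, k_0) = 0x2348

0x2348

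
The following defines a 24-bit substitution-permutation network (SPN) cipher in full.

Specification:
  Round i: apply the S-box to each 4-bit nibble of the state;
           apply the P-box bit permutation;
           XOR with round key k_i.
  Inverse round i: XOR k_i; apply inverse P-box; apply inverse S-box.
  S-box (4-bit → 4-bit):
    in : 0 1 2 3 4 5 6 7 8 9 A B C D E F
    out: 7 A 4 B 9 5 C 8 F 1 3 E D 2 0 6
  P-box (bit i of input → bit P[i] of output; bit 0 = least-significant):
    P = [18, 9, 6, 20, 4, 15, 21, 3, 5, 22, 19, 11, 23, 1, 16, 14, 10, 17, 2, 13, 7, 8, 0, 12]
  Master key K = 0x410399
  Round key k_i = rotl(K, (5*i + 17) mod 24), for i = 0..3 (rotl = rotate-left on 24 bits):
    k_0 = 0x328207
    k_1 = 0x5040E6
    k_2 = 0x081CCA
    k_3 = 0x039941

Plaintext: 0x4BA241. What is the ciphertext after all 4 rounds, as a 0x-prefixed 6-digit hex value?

0xEA394A

s_0 = plaintext = 0x4BA241
s_1 = Round(s_0, k_0) = 0xA8B099
s_2 = Round(s_1, k_1) = 0x1F2550
s_3 = Round(s_2, k_2) = 0x270FBE
s_4 = Round(s_3, k_3) = 0xEA394A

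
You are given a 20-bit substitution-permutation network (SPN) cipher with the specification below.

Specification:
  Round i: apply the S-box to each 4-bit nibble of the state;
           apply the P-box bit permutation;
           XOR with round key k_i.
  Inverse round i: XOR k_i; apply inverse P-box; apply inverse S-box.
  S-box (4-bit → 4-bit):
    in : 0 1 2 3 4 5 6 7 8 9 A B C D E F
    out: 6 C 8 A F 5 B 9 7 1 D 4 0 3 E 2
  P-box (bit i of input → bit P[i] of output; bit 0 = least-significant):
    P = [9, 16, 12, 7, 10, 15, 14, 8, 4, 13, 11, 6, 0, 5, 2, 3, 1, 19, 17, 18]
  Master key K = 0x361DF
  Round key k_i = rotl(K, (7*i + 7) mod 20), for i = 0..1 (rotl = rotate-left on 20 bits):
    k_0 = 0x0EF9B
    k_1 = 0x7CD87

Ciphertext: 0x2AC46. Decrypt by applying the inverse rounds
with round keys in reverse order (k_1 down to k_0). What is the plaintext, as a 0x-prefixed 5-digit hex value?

0xB2051

s_0 = ciphertext = 0x2AC46
s_1 = InvRound(s_0, k_1) = 0x29313
s_2 = InvRound(s_1, k_0) = 0xB2051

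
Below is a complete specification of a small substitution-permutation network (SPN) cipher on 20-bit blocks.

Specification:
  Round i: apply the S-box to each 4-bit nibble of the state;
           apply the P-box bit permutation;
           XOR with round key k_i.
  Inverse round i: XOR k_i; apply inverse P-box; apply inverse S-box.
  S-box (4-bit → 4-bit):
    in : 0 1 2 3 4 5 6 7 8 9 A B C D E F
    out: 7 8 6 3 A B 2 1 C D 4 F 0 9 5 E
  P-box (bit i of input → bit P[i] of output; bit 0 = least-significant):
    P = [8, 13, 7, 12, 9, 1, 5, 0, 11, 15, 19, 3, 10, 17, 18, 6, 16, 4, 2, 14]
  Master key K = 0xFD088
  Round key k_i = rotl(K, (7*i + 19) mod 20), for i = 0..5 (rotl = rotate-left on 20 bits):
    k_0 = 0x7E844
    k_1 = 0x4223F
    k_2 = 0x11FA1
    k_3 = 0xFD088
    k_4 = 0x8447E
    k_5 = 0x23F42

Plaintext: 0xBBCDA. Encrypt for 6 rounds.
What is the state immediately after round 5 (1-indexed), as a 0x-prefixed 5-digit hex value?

0x5286C

s_0 = plaintext = 0xBBCDA
s_1 = Round(s_0, k_0) = 0x0AE91
s_2 = Round(s_1, k_1) = 0x9380A
s_3 = Round(s_2, k_2) = 0xA590F
s_4 = Round(s_3, k_3) = 0x5EE66
s_5 = Round(s_4, k_4) = 0x5286C
s_6 = Round(s_5, k_5) = 0xD7F58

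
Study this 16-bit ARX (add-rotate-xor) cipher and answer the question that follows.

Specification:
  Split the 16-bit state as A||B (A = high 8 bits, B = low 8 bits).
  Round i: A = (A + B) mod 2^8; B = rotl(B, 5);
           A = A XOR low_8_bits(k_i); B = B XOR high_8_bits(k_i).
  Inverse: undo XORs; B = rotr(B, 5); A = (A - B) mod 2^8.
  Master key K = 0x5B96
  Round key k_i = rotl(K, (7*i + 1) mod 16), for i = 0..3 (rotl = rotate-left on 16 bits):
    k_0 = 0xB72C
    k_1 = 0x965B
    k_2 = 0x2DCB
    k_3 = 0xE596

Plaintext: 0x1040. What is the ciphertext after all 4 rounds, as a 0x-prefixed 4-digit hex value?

s_0 = plaintext = 0x1040
s_1 = Round(s_0, k_0) = 0x7CBF
s_2 = Round(s_1, k_1) = 0x6061
s_3 = Round(s_2, k_2) = 0x0A01
s_4 = Round(s_3, k_3) = 0x9DC5

0x9DC5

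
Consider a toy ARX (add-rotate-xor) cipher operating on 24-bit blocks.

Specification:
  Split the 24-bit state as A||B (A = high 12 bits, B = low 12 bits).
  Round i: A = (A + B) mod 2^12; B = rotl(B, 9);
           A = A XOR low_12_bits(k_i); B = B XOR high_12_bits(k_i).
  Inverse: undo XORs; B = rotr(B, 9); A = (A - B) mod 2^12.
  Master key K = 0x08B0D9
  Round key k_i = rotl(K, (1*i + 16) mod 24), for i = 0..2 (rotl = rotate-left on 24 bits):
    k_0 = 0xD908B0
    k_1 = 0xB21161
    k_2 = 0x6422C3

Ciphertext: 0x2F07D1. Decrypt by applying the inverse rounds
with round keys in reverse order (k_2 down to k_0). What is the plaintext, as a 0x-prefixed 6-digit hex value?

0xAC72D8

s_0 = ciphertext = 0x2F07D1
s_1 = InvRound(s_0, k_2) = 0x39BC98
s_2 = InvRound(s_1, k_1) = 0x52FDCB
s_3 = InvRound(s_2, k_0) = 0xAC72D8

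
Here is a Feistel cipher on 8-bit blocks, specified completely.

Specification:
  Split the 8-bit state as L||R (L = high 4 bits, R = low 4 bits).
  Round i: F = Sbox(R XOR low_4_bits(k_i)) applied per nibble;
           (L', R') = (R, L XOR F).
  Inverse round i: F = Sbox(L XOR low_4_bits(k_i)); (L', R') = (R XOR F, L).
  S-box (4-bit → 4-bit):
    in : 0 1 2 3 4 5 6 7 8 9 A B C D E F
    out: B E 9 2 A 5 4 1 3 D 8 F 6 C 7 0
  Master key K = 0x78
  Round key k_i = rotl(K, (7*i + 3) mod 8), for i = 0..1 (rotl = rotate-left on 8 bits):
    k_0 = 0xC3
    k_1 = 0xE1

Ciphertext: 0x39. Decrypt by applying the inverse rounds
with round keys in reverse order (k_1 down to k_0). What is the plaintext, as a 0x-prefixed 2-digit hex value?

0x10

s_0 = ciphertext = 0x39
s_1 = InvRound(s_0, k_1) = 0x03
s_2 = InvRound(s_1, k_0) = 0x10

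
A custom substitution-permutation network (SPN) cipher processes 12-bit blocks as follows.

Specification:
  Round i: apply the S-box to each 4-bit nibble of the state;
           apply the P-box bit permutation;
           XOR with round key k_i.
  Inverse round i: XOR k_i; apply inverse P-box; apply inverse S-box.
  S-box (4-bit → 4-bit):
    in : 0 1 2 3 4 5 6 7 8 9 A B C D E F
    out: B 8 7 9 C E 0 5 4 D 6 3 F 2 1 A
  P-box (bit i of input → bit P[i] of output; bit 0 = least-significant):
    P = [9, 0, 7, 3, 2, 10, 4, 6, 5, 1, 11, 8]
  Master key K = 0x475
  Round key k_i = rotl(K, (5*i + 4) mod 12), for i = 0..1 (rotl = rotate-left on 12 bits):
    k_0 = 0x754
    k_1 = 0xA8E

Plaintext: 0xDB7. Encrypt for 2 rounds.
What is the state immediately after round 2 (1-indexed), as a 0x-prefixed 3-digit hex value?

0xD0F

s_0 = plaintext = 0xDB7
s_1 = Round(s_0, k_0) = 0x1D2
s_2 = Round(s_1, k_1) = 0xD0F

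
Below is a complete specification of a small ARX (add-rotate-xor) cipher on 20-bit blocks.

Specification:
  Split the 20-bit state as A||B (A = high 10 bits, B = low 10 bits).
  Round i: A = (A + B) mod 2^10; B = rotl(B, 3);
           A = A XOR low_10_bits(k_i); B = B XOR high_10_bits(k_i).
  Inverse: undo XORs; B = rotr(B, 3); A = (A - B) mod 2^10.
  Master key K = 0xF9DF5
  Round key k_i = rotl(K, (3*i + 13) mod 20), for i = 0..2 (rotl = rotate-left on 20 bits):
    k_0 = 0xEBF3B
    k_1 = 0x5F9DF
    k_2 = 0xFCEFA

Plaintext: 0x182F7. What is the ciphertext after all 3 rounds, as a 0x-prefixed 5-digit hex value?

s_0 = plaintext = 0x182F7
s_1 = Round(s_0, k_0) = 0x1B012
s_2 = Round(s_1, k_1) = 0x685EE
s_3 = Round(s_2, k_2) = 0x5D480

0x5D480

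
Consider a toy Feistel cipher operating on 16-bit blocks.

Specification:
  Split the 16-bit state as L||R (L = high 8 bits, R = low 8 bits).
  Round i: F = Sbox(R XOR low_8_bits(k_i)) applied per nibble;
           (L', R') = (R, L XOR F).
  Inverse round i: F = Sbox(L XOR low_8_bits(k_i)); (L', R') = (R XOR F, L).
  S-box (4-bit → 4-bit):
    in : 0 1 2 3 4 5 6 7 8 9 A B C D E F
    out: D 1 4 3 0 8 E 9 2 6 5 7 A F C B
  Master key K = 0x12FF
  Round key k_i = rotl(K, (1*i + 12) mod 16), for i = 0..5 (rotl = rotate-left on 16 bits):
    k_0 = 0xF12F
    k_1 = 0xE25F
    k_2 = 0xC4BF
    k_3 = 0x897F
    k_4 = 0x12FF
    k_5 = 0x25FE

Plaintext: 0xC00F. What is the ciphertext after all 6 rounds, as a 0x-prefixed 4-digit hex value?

s_0 = plaintext = 0xC00F
s_1 = Round(s_0, k_0) = 0x0F8D
s_2 = Round(s_1, k_1) = 0x8DFB
s_3 = Round(s_2, k_2) = 0xFB8D
s_4 = Round(s_3, k_3) = 0x8D4F
s_5 = Round(s_4, k_4) = 0x4FF0
s_6 = Round(s_5, k_5) = 0xF093

0xF093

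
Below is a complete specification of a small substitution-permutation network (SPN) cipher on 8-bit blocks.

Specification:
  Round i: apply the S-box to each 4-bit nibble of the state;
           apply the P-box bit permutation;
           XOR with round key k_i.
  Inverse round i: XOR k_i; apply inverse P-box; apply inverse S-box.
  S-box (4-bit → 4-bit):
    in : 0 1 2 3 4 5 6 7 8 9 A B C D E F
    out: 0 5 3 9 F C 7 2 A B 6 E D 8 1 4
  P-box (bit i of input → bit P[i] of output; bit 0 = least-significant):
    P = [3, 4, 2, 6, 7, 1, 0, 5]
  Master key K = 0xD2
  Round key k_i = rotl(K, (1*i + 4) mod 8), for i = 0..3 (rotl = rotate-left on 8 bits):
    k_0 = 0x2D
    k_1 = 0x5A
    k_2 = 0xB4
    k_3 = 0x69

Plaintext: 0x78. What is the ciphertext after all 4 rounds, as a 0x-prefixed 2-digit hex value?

0x11

s_0 = plaintext = 0x78
s_1 = Round(s_0, k_0) = 0x7F
s_2 = Round(s_1, k_1) = 0x5C
s_3 = Round(s_2, k_2) = 0xD9
s_4 = Round(s_3, k_3) = 0x11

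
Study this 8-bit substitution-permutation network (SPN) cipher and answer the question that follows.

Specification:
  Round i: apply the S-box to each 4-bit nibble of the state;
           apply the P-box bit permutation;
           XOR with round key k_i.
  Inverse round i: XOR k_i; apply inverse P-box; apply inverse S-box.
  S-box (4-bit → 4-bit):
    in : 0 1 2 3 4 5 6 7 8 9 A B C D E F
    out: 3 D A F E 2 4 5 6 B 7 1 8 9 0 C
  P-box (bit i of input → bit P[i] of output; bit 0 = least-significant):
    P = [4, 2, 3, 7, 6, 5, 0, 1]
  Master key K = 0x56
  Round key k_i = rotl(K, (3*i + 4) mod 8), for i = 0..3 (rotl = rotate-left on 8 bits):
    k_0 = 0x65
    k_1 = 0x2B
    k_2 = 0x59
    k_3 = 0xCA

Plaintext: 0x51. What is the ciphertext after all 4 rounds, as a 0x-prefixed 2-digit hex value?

0xC8

s_0 = plaintext = 0x51
s_1 = Round(s_0, k_0) = 0xDD
s_2 = Round(s_1, k_1) = 0xF9
s_3 = Round(s_2, k_2) = 0xCE
s_4 = Round(s_3, k_3) = 0xC8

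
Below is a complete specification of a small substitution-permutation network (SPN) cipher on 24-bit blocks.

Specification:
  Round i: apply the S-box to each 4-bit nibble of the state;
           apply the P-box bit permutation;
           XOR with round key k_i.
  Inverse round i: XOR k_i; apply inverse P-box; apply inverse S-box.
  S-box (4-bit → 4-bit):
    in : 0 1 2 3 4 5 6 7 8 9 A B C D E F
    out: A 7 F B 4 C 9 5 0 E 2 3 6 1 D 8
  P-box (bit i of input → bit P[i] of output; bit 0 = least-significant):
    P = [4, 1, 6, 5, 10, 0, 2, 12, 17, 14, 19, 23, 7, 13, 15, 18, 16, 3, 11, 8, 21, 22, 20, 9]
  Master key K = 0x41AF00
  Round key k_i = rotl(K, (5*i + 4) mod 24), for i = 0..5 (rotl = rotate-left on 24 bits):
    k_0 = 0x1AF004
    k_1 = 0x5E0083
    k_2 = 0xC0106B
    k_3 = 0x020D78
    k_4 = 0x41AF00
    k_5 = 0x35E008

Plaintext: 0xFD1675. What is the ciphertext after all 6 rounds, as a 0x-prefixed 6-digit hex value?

s_0 = plaintext = 0xFD1675
s_1 = Round(s_0, k_0) = 0x9956E0
s_2 = Round(s_1, k_1) = 0x889FAD
s_3 = Round(s_2, k_2) = 0x44B07A
s_4 = Round(s_3, k_3) = 0x9261FE
s_5 = Round(s_4, k_4) = 0x1EF4F8
s_6 = Round(s_5, k_5) = 0x48F908

0x48F908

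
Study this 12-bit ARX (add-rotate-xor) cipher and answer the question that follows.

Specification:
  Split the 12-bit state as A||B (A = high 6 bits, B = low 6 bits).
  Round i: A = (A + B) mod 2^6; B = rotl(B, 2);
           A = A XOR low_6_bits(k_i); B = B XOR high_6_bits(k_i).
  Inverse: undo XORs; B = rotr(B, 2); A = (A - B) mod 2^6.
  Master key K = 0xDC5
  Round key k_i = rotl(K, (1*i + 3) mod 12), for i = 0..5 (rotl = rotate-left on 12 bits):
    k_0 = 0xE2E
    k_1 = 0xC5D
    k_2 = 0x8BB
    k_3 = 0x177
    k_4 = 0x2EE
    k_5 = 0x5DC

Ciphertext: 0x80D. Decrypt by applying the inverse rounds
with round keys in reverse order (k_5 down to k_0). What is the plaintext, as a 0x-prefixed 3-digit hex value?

0x40C

s_0 = ciphertext = 0x80D
s_1 = InvRound(s_0, k_5) = 0x5A6
s_2 = InvRound(s_1, k_4) = 0x75B
s_3 = InvRound(s_2, k_3) = 0x0E7
s_4 = InvRound(s_3, k_2) = 0x9D1
s_5 = InvRound(s_4, k_1) = 0xC88
s_6 = InvRound(s_5, k_0) = 0x40C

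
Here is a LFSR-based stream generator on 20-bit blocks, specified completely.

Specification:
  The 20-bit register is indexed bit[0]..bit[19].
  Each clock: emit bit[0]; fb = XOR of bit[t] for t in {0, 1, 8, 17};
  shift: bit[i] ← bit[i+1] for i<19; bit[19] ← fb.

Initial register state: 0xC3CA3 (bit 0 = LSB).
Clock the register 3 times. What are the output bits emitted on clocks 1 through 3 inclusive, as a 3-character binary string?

110

reg_0 = 0xC3CA3
clock 1: out=1, reg = 0x61E51
clock 2: out=1, reg = 0x30F28
clock 3: out=0, reg = 0x18794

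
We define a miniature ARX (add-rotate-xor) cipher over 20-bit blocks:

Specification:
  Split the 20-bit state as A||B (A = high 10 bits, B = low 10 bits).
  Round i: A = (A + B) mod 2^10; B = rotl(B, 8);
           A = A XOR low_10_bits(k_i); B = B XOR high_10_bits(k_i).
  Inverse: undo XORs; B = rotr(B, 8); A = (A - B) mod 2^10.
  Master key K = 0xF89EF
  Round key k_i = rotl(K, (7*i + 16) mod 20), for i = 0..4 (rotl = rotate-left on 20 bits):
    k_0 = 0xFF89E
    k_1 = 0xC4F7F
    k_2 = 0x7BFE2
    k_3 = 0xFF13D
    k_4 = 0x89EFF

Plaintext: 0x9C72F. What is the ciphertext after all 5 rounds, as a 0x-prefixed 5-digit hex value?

s_0 = plaintext = 0x9C72F
s_1 = Round(s_0, k_0) = 0x4F835
s_2 = Round(s_1, k_1) = 0x8321E
s_3 = Round(s_2, k_2) = 0xF2368
s_4 = Round(s_3, k_3) = 0x83726
s_5 = Round(s_4, k_4) = 0xF30EE

0xF30EE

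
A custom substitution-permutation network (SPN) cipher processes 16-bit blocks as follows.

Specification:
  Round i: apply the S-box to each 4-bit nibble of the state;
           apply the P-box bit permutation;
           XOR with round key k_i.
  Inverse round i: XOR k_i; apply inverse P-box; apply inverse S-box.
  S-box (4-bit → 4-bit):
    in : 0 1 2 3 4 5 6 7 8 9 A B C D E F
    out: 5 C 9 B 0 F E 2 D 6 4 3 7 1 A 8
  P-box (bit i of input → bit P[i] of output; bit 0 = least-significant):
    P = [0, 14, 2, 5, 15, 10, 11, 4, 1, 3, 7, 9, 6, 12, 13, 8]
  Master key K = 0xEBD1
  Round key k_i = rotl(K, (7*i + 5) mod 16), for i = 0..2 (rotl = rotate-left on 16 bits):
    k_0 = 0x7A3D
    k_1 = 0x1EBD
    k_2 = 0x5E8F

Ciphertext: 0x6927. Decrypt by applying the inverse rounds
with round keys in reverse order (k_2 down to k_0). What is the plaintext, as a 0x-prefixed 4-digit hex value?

0x9584

s_0 = ciphertext = 0x6927
s_1 = InvRound(s_0, k_2) = 0x667F
s_2 = InvRound(s_1, k_1) = 0xC0A7
s_3 = InvRound(s_2, k_0) = 0x9584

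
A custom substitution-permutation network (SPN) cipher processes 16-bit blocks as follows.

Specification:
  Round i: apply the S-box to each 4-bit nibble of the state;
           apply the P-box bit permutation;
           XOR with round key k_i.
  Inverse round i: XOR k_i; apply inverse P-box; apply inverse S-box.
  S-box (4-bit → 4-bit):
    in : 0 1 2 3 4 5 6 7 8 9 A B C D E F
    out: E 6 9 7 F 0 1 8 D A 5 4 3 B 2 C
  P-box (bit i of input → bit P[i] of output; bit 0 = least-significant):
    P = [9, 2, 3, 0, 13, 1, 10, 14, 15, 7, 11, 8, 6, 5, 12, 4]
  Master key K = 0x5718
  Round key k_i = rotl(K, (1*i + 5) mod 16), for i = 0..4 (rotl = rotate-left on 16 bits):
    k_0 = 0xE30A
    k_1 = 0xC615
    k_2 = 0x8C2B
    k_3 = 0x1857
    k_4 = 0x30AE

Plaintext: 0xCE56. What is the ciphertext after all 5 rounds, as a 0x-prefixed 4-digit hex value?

0x8A63

s_0 = plaintext = 0xCE56
s_1 = Round(s_0, k_0) = 0xE1EA
s_2 = Round(s_1, k_1) = 0xCCBF
s_3 = Round(s_2, k_2) = 0x08C2
s_4 = Round(s_3, k_3) = 0xA364
s_5 = Round(s_4, k_4) = 0x8A63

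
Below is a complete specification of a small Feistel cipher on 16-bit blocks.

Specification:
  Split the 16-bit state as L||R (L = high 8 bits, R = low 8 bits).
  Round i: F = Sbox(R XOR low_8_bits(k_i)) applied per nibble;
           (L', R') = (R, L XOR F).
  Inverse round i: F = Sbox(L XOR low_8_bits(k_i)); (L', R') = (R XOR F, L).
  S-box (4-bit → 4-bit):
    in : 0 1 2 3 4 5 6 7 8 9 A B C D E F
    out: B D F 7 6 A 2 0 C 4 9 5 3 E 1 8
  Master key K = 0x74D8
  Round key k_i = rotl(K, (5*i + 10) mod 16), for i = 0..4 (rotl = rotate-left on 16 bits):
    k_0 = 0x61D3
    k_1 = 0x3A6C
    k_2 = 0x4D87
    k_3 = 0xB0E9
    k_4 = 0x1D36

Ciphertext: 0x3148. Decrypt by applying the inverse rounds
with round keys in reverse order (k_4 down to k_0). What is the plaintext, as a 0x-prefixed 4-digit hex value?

0xF2B1

s_0 = ciphertext = 0x3148
s_1 = InvRound(s_0, k_4) = 0xF831
s_2 = InvRound(s_1, k_3) = 0xECF8
s_3 = InvRound(s_2, k_2) = 0xDDEC
s_4 = InvRound(s_3, k_1) = 0xB1DD
s_5 = InvRound(s_4, k_0) = 0xF2B1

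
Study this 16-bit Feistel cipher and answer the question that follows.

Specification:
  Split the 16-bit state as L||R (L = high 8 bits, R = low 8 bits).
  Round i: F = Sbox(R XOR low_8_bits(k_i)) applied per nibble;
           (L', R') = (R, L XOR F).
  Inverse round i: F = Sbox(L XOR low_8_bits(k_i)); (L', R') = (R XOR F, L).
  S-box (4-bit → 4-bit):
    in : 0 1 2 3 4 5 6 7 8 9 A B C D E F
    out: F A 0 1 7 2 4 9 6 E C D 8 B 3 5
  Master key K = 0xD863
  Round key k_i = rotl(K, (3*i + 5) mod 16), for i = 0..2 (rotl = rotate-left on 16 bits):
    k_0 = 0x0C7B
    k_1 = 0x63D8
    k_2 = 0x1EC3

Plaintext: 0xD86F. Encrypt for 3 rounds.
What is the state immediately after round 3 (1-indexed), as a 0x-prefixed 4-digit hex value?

s_0 = plaintext = 0xD86F
s_1 = Round(s_0, k_0) = 0x6F7F
s_2 = Round(s_1, k_1) = 0x7FA6
s_3 = Round(s_2, k_2) = 0xA63D

0xA63D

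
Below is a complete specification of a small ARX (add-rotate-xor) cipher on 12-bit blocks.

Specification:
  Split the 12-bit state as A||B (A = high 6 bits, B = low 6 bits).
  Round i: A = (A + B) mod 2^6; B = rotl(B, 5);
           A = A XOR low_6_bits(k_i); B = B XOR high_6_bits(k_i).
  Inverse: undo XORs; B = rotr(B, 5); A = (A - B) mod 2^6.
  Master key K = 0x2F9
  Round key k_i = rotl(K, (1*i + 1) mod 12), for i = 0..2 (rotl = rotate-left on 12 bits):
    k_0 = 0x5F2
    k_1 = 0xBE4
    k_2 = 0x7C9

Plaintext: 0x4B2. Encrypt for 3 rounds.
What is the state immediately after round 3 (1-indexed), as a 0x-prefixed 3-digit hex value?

s_0 = plaintext = 0x4B2
s_1 = Round(s_0, k_0) = 0xD8E
s_2 = Round(s_1, k_1) = 0x828
s_3 = Round(s_2, k_2) = 0x04B

0x04B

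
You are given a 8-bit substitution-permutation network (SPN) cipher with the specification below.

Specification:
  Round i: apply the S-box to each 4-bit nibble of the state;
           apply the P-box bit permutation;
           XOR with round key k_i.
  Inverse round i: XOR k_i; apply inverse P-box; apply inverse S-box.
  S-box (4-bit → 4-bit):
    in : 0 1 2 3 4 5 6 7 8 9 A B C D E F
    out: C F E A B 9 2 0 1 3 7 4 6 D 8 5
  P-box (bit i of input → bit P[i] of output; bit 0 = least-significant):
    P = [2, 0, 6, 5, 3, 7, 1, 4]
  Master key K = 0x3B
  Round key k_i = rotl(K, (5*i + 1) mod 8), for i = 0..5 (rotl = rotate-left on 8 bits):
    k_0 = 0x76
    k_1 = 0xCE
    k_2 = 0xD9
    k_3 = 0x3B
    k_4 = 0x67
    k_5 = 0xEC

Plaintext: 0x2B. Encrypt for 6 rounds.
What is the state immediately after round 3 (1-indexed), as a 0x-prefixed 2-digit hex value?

0x3C

s_0 = plaintext = 0x2B
s_1 = Round(s_0, k_0) = 0xA4
s_2 = Round(s_1, k_1) = 0x61
s_3 = Round(s_2, k_2) = 0x3C
s_4 = Round(s_3, k_3) = 0xEA
s_5 = Round(s_4, k_4) = 0x32
s_6 = Round(s_5, k_5) = 0x1D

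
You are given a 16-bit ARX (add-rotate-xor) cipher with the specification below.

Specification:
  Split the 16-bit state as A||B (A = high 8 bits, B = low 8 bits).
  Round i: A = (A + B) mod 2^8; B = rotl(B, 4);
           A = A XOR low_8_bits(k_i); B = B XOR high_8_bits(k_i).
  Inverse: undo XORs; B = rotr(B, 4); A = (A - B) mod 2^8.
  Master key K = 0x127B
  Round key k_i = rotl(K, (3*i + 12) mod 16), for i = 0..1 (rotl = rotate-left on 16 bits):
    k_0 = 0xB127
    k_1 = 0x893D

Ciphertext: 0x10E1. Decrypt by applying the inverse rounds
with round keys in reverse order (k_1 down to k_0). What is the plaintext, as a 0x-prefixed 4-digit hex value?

0x0D73

s_0 = ciphertext = 0x10E1
s_1 = InvRound(s_0, k_1) = 0xA786
s_2 = InvRound(s_1, k_0) = 0x0D73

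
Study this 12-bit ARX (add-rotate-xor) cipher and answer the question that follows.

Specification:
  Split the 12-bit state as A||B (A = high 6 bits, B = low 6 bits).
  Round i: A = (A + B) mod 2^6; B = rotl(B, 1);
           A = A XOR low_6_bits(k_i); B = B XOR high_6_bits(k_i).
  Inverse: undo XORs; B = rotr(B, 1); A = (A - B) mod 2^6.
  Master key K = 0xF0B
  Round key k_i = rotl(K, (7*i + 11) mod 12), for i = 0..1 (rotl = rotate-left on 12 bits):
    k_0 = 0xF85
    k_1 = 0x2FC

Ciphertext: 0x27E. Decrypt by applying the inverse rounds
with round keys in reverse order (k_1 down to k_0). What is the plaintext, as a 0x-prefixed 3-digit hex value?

s_0 = ciphertext = 0x27E
s_1 = InvRound(s_0, k_1) = 0xEFA
s_2 = InvRound(s_1, k_0) = 0xF02

0xF02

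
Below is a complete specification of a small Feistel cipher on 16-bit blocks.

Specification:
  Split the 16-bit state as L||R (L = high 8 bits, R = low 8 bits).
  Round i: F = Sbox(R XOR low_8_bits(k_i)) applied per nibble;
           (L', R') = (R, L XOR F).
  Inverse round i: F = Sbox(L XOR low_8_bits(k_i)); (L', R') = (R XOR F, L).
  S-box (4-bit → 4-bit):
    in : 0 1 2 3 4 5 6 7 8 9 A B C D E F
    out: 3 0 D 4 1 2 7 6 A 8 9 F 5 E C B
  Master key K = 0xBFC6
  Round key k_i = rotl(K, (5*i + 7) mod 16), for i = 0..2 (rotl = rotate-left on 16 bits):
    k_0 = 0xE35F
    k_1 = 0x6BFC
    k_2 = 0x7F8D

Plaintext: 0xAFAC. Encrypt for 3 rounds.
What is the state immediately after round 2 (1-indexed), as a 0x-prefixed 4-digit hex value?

s_0 = plaintext = 0xAFAC
s_1 = Round(s_0, k_0) = 0xAC1B
s_2 = Round(s_1, k_1) = 0x1B6A
s_3 = Round(s_2, k_2) = 0x6ADD

0x1B6A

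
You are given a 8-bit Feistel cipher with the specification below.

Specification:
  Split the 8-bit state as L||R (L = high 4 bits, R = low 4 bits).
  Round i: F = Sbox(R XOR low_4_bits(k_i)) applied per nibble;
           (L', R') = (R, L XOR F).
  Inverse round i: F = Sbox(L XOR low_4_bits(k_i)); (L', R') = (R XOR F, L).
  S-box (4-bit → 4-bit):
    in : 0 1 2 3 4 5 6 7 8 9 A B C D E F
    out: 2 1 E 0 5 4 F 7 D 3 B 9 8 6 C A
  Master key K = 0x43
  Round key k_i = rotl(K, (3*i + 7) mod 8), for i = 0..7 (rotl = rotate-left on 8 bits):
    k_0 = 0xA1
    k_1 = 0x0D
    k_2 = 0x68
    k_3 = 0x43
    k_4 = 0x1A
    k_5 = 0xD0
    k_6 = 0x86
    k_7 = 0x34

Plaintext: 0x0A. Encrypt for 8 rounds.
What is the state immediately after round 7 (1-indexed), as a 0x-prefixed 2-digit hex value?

0x5E

s_0 = plaintext = 0x0A
s_1 = Round(s_0, k_0) = 0xA9
s_2 = Round(s_1, k_1) = 0x9F
s_3 = Round(s_2, k_2) = 0xFE
s_4 = Round(s_3, k_3) = 0xE9
s_5 = Round(s_4, k_4) = 0x9E
s_6 = Round(s_5, k_5) = 0xE5
s_7 = Round(s_6, k_6) = 0x5E
s_8 = Round(s_7, k_7) = 0xEE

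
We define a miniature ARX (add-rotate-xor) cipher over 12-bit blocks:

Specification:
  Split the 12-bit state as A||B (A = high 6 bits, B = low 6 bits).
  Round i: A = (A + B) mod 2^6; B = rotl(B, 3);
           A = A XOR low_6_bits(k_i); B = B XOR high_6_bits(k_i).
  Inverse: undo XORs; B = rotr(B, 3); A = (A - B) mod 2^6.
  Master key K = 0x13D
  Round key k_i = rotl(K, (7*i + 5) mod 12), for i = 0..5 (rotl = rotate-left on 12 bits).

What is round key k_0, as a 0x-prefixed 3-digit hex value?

0x7A2

K = 0x13D
k_0 = rotl(K, (7*0+5) mod 12) = rotl(K, 5) = 0x7A2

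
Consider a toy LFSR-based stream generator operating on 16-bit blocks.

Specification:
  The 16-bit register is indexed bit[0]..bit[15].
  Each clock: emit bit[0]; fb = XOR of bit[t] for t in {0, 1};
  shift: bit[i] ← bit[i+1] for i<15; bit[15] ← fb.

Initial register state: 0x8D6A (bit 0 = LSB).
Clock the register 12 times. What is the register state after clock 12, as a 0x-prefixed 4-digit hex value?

reg_0 = 0x8D6A
clock 1: out=0, reg = 0xC6B5
clock 2: out=1, reg = 0xE35A
clock 3: out=0, reg = 0xF1AD
clock 4: out=1, reg = 0xF8D6
clock 5: out=0, reg = 0xFC6B
clock 6: out=1, reg = 0x7E35
clock 7: out=1, reg = 0xBF1A
clock 8: out=0, reg = 0xDF8D
clock 9: out=1, reg = 0xEFC6
clock 10: out=0, reg = 0xF7E3
clock 11: out=1, reg = 0x7BF1
clock 12: out=1, reg = 0xBDF8

0xBDF8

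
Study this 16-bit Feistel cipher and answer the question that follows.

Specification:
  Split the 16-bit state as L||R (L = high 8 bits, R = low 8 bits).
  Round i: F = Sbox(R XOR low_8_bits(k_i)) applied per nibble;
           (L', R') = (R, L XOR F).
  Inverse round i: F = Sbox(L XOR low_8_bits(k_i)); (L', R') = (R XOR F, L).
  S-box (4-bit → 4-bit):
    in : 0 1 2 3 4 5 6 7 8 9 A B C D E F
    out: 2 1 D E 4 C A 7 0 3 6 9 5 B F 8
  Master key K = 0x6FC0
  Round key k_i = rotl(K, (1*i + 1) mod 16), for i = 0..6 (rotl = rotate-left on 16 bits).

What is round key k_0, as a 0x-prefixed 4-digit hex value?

K = 0x6FC0
k_0 = rotl(K, (1*0+1) mod 16) = rotl(K, 1) = 0xDF80

0xDF80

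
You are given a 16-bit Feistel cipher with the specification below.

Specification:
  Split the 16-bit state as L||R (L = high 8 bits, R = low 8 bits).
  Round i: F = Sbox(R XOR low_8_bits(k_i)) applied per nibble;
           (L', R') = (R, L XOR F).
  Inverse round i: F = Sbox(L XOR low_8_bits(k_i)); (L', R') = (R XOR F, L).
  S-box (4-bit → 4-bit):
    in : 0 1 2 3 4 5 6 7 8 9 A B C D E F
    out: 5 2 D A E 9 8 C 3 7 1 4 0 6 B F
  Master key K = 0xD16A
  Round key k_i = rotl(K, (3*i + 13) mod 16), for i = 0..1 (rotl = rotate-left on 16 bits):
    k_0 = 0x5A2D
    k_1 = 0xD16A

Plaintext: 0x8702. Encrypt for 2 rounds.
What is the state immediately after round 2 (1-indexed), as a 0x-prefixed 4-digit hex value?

0x58AF

s_0 = plaintext = 0x8702
s_1 = Round(s_0, k_0) = 0x0258
s_2 = Round(s_1, k_1) = 0x58AF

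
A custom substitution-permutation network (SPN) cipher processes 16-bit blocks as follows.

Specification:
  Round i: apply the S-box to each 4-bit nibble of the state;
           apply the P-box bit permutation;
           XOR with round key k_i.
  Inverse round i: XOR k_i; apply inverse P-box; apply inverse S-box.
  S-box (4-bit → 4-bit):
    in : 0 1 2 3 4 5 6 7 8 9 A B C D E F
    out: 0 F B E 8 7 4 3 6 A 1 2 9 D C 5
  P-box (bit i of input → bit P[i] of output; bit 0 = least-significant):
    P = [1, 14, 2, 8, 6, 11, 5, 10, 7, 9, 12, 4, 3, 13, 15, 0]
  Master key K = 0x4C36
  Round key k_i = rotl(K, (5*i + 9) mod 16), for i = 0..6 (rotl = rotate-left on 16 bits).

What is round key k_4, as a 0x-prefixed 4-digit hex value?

K = 0x4C36
k_0 = rotl(K, (5*0+9) mod 16) = rotl(K, 9) = 0x6C98
k_1 = rotl(K, (5*1+9) mod 16) = rotl(K, 14) = 0x930D
k_2 = rotl(K, (5*2+9) mod 16) = rotl(K, 3) = 0x61B2
k_3 = rotl(K, (5*3+9) mod 16) = rotl(K, 8) = 0x364C
k_4 = rotl(K, (5*4+9) mod 16) = rotl(K, 13) = 0xC986

0xC986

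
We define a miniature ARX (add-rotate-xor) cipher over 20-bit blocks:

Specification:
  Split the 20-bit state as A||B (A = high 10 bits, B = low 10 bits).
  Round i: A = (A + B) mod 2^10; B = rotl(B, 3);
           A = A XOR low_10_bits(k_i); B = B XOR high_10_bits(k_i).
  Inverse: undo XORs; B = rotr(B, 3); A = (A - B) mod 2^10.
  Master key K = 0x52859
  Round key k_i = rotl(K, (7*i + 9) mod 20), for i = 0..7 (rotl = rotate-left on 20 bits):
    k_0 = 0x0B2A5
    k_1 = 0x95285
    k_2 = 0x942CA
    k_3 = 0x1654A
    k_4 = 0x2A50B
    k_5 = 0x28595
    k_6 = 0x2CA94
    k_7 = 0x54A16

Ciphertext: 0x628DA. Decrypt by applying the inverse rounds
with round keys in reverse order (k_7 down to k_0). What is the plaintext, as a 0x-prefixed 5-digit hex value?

0x8871B

s_0 = ciphertext = 0x628DA
s_1 = InvRound(s_0, k_7) = 0xDAC31
s_2 = InvRound(s_1, k_6) = 0x1BD90
s_3 = InvRound(s_2, k_5) = 0x550A6
s_4 = InvRound(s_3, k_4) = 0x37B81
s_5 = InvRound(s_4, k_3) = 0x4647B
s_6 = InvRound(s_5, k_2) = 0x839C5
s_7 = InvRound(s_6, k_1) = 0xE64F2
s_8 = InvRound(s_7, k_0) = 0x8871B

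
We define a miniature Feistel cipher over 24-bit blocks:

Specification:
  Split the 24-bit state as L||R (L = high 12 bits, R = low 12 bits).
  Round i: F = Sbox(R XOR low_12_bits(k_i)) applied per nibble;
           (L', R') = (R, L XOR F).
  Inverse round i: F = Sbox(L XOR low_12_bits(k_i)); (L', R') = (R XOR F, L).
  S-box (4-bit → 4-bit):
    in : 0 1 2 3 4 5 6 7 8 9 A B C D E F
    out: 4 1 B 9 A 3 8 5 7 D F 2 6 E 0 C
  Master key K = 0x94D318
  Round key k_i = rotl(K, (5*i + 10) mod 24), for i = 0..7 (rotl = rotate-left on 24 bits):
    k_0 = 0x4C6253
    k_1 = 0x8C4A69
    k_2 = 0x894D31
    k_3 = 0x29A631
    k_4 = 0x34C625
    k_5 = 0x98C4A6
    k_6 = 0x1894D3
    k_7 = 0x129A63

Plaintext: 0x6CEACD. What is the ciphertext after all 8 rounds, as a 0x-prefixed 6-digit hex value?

0xC1BC7A

s_0 = plaintext = 0x6CEACD
s_1 = Round(s_0, k_0) = 0xACD11E
s_2 = Round(s_1, k_1) = 0x11E898
s_3 = Round(s_2, k_2) = 0x8982E3
s_4 = Round(s_3, k_3) = 0x2E3273
s_5 = Round(s_4, k_4) = 0x2738DB
s_6 = Round(s_5, k_5) = 0x8DB42D
s_7 = Round(s_6, k_6) = 0x42DC1B
s_8 = Round(s_7, k_7) = 0xC1BC7A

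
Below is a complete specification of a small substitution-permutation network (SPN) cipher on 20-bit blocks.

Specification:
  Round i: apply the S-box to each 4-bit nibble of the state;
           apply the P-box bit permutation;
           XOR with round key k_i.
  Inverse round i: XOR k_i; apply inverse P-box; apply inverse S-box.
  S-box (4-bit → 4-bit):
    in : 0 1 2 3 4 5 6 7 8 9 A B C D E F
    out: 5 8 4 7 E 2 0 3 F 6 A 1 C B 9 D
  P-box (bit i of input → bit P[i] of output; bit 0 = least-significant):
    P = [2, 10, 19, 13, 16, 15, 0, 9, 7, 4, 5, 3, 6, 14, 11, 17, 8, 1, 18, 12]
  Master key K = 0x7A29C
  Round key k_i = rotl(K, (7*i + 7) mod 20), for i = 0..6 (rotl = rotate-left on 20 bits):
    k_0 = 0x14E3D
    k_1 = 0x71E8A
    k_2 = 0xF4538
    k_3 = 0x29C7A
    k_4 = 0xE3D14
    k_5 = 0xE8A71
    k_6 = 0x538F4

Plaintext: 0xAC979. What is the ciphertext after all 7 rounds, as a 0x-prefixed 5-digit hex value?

s_0 = plaintext = 0xAC979
s_1 = Round(s_0, k_0) = 0xAD20F
s_2 = Round(s_1, k_1) = 0xC6EED
s_3 = Round(s_2, k_2) = 0xA73B4
s_4 = Round(s_3, k_3) = 0xBE888
s_5 = Round(s_4, k_4) = 0x59AE9
s_6 = Round(s_5, k_5) = 0x7C46B
s_7 = Round(s_6, k_6) = 0x731CA

0x731CA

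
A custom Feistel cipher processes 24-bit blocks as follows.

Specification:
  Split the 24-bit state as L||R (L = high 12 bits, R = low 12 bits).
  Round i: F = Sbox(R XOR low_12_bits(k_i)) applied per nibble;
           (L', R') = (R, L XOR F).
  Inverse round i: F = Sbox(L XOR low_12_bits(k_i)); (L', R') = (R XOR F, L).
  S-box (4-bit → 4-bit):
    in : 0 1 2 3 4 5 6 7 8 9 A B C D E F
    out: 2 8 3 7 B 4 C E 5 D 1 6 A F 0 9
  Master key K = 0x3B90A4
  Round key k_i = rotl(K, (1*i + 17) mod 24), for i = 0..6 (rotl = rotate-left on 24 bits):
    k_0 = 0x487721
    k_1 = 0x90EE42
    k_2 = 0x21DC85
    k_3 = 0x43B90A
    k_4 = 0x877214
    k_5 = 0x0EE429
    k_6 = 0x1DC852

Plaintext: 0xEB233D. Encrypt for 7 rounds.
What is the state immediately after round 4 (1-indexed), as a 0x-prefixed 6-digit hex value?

s_0 = plaintext = 0xEB233D
s_1 = Round(s_0, k_0) = 0x33D538
s_2 = Round(s_1, k_1) = 0x5385DC
s_3 = Round(s_2, k_2) = 0x5DC875
s_4 = Round(s_3, k_3) = 0x875D35
s_5 = Round(s_4, k_4) = 0xD3514D
s_6 = Round(s_5, k_5) = 0x14D9FE
s_7 = Round(s_6, k_6) = 0x9FE957

0x875D35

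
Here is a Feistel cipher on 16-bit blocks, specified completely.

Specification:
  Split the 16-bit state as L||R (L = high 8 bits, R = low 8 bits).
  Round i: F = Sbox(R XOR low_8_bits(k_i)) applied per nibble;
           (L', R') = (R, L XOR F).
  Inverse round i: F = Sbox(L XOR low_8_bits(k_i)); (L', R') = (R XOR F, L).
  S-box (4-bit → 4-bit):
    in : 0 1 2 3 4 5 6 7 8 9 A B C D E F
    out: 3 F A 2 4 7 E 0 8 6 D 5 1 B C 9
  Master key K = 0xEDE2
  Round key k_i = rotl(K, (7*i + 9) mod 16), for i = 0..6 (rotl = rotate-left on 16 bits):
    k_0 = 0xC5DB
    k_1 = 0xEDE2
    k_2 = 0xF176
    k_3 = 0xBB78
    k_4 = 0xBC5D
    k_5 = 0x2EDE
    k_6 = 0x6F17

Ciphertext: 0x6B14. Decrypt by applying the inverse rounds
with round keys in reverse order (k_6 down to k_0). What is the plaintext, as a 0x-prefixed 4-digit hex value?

0xA7BA

s_0 = ciphertext = 0x6B14
s_1 = InvRound(s_0, k_6) = 0x156B
s_2 = InvRound(s_1, k_5) = 0x7E15
s_3 = InvRound(s_2, k_4) = 0xB77E
s_4 = InvRound(s_3, k_3) = 0x67B7
s_5 = InvRound(s_4, k_2) = 0x4867
s_6 = InvRound(s_5, k_1) = 0xBA48
s_7 = InvRound(s_6, k_0) = 0xA7BA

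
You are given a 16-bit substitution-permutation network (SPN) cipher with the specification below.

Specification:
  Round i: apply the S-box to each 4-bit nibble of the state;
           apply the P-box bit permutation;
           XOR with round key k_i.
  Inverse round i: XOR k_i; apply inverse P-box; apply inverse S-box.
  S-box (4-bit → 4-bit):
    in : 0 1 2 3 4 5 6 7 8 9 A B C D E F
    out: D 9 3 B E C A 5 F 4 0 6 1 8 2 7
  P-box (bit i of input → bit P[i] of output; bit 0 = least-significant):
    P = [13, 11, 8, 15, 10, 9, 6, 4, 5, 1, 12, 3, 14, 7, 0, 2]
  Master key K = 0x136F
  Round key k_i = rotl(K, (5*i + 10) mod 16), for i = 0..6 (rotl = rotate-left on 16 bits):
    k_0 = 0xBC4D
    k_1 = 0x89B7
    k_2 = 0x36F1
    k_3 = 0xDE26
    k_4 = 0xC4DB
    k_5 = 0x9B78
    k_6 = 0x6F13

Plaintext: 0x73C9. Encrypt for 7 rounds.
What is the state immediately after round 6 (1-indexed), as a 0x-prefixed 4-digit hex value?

0x6B37

s_0 = plaintext = 0x73C9
s_1 = Round(s_0, k_0) = 0xF966
s_2 = Round(s_1, k_1) = 0x5326
s_3 = Round(s_2, k_2) = 0xB8DE
s_4 = Round(s_3, k_3) = 0xC69D
s_5 = Round(s_4, k_4) = 0x0491
s_6 = Round(s_5, k_5) = 0x6B37
s_7 = Round(s_6, k_6) = 0x5885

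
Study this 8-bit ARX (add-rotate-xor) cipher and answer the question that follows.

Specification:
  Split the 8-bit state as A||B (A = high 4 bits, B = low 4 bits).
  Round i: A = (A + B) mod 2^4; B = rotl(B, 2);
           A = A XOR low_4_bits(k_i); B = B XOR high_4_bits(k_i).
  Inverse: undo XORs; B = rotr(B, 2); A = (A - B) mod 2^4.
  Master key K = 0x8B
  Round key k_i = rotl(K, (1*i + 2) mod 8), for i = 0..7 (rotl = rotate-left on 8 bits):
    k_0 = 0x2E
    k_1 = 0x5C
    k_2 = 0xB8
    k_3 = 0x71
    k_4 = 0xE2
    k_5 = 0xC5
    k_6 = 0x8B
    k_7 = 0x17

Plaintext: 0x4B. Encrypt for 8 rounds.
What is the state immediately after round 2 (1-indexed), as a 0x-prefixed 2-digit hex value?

0x16

s_0 = plaintext = 0x4B
s_1 = Round(s_0, k_0) = 0x1C
s_2 = Round(s_1, k_1) = 0x16
s_3 = Round(s_2, k_2) = 0xF2
s_4 = Round(s_3, k_3) = 0x0F
s_5 = Round(s_4, k_4) = 0xD1
s_6 = Round(s_5, k_5) = 0xB8
s_7 = Round(s_6, k_6) = 0x8A
s_8 = Round(s_7, k_7) = 0x5B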